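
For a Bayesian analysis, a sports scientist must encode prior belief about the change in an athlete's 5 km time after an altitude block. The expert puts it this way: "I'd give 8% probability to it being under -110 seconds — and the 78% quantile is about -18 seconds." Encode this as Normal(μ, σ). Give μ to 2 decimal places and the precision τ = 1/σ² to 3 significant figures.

μ = -50.63, τ = 0.00056

For Normal(μ,σ), the p-quantile is μ + z_p·σ. Here z_{0.08} = -1.405, z_{0.78} = 0.7722.
So -110 = μ − 1.405σ and -18 = μ + 0.7722σ.
Subtracting: σ = (-18 − -110)/(0.7722 − (-1.405)) = 42.25.
Then μ = -110 − (-1.405)·42.25 = -50.63.
Precision τ = 1/σ² = 1/42.25² = 0.00056.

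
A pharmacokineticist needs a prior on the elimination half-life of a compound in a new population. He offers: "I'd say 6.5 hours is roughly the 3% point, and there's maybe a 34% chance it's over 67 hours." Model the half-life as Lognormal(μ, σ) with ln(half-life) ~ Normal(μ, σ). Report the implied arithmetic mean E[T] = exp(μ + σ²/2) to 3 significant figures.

If T ~ Lognormal(μ,σ) then ln T ~ Normal(μ,σ), so the p-quantile of ln T is μ + z_p·σ.
ln(6.5) = 1.872 and ln(67) = 4.205; z_{0.03} = -1.881, z_{0.66} = 0.4125.
σ = (4.205 − 1.872)/(0.4125 − (-1.881)) = 1.017.
μ = 1.872 − (-1.881)·1.017 = 3.785.
E[T] = exp(μ + σ²/2) = exp(3.785 + 0.5174) = 73.9 hours.

E[T] ≈ 73.9 hours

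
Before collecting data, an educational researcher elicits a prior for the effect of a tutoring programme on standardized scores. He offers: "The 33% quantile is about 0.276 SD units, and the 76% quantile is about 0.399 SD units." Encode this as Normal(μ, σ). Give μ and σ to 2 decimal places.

For Normal(μ,σ), the p-quantile is μ + z_p·σ. Here z_{0.33} = -0.4399, z_{0.76} = 0.7063.
So 0.276 = μ − 0.4399σ and 0.399 = μ + 0.7063σ.
Subtracting: σ = (0.399 − 0.276)/(0.7063 − (-0.4399)) = 0.11.
Then μ = 0.276 − (-0.4399)·0.11 = 0.32.

μ = 0.32, σ = 0.11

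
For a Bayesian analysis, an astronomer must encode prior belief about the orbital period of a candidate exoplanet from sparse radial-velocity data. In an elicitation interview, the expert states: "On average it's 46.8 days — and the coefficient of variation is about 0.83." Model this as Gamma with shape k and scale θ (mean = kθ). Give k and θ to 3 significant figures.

k ≈ 1.45, θ ≈ 32.2

For Gamma(k, scale θ): mean = kθ, variance = kθ², so CV = 1/√k.
CV = 0.83, hence k = 1/CV² = 1.45.
Then θ = mean/k = 46.8/1.45 = 32.2.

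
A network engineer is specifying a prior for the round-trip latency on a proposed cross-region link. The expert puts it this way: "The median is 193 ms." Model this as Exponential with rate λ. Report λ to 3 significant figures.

Exponential median = ln 2 / λ, so λ = ln 2 / 193.0 = 0.00359.

λ ≈ 0.00359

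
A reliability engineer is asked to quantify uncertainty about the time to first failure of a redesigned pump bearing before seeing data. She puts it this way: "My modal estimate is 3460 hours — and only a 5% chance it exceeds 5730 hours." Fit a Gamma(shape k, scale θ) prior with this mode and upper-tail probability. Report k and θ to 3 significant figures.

k ≈ 12, θ ≈ 315

Gamma(k,θ) with k>1 has mode (k−1)θ, so θ = 3460/(k−1).
Need P(X < 5730) = 0.95 with θ tied to k this way. Start at k = 2, θ = 3460: P(X<5730) ≈ 0.493.
Too low — raise k to concentrate. Iterating converges to k ≈ 12.
Then θ = 3460/(12−1) ≈ 315.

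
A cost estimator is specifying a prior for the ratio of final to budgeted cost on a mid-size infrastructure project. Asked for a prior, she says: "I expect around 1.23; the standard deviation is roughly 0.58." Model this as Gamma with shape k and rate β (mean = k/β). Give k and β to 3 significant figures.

For Gamma(k, rate β): mean = k/β, variance = k/β², so CV = 1/√k.
CV = SD/mean = 0.58/1.23 = 0.4715, hence k = 1/CV² = 4.5.
Then β = k/mean = 4.5/1.23 = 3.66.

k ≈ 4.5, β ≈ 3.66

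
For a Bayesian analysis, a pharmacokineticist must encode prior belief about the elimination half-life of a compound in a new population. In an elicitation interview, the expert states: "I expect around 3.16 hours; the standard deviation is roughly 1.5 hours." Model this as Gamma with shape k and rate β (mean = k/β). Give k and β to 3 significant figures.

k ≈ 4.44, β ≈ 1.4

For Gamma(k, rate β): mean = k/β, variance = k/β², so CV = 1/√k.
CV = SD/mean = 1.5/3.16 = 0.4747, hence k = 1/CV² = 4.44.
Then β = k/mean = 4.44/3.16 = 1.4.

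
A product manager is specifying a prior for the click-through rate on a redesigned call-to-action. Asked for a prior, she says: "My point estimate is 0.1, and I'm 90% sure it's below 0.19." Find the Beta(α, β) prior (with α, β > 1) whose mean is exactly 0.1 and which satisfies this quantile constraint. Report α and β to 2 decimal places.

With mean 0.1 fixed, write α = 0.1s, β = 0.9s where s = α+β.
Need P(θ < 0.19) = 0.9 under Beta(0.1s, 0.9s). Normal approximation: (q−m)/√(m(1−m)/s) ≈ z_{0.9} = 1.28, so s ≈ 0.1·0.9·(1.28)²/(0.19−0.1)² = 18.2.
At s = 18.2: P(θ<0.19) ≈ 0.893. Adjusting to match 0.9 gives s ≈ 19.90.
So α = 0.1·19.90 ≈ 1.99, β = 0.9·19.90 ≈ 17.91.

α ≈ 1.99, β ≈ 17.91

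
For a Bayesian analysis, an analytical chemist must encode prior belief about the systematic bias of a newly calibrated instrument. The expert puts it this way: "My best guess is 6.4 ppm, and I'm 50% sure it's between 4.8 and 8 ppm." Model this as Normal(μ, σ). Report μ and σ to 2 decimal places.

A symmetric 50% interval runs μ ± z·σ with z = 0.6745.
Half-width = 1.6, so σ = 1.6/0.6745 = 2.37.
μ is the stated best guess, 6.40.

μ = 6.40, σ = 2.37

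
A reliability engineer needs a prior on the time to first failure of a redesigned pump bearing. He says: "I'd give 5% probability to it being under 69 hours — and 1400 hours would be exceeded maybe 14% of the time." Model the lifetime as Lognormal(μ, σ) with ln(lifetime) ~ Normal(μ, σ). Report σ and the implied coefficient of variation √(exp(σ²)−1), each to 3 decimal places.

σ ≈ 1.105, CV ≈ 1.545

If T ~ Lognormal(μ,σ) then ln T ~ Normal(μ,σ), so the p-quantile of ln T is μ + z_p·σ.
ln(69) = 4.234 and ln(1400) = 7.244; z_{0.05} = -1.645, z_{0.86} = 1.08.
σ = (7.244 − 4.234)/(1.08 − (-1.645)) = 1.105.
μ = 4.234 − (-1.645)·1.105 = 6.051.
CV = √(exp(σ²)−1) = √(exp(1.2201)−1) = 1.545.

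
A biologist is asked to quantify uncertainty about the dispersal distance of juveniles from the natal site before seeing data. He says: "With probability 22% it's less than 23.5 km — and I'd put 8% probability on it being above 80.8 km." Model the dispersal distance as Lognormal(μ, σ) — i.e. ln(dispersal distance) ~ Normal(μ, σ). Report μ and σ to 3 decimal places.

If T ~ Lognormal(μ,σ) then ln T ~ Normal(μ,σ), so the p-quantile of ln T is μ + z_p·σ.
ln(23.5) = 3.157 and ln(80.8) = 4.392; z_{0.22} = -0.7722, z_{0.92} = 1.405.
σ = (4.392 − 3.157)/(1.405 − (-0.7722)) = 0.567.
μ = 3.157 − (-0.7722)·0.567 = 3.595.

μ ≈ 3.595, σ ≈ 0.567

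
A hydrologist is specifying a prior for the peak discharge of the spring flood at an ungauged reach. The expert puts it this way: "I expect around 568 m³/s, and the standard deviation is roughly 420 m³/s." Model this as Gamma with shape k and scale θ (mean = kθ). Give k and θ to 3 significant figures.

For Gamma(k, scale θ): mean = kθ, variance = kθ², so CV = 1/√k.
CV = SD/mean = 420/568 = 0.7394, hence k = 1/CV² = 1.83.
Then θ = mean/k = 568/1.83 = 311.

k ≈ 1.83, θ ≈ 311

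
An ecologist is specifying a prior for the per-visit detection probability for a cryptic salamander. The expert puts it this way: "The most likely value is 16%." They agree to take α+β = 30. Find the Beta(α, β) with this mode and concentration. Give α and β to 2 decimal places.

For α,β > 1 the Beta mode is (α−1)/(α+β−2). With α+β = 30, the mode is (α−1)/28.
Set (α−1)/28 = 0.16 → α = 1 + 0.16·28 = 5.48.
β = 30 − α = 24.52.

α = 5.48, β = 24.52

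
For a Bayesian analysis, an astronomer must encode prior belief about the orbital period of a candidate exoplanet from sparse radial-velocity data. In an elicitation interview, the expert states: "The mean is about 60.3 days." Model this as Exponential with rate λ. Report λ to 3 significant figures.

Exponential mean = 1/λ, so λ = 1/60.3 = 0.0166.

λ ≈ 0.0166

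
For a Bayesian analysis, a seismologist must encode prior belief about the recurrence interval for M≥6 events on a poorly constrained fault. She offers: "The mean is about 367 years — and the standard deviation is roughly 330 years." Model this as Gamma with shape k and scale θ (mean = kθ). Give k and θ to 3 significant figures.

k ≈ 1.24, θ ≈ 297

For Gamma(k, scale θ): mean = kθ, variance = kθ², so CV = 1/√k.
CV = SD/mean = 330/367 = 0.8992, hence k = 1/CV² = 1.24.
Then θ = mean/k = 367/1.24 = 297.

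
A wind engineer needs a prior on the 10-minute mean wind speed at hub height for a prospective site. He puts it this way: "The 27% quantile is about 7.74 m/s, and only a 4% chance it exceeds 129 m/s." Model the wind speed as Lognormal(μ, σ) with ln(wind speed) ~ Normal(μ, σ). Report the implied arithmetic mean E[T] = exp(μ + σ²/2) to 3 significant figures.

E[T] ≈ 32.6 m/s

If T ~ Lognormal(μ,σ) then ln T ~ Normal(μ,σ), so the p-quantile of ln T is μ + z_p·σ.
ln(7.74) = 2.046 and ln(129) = 4.86; z_{0.27} = -0.6128, z_{0.96} = 1.751.
σ = (4.86 − 2.046)/(1.751 − (-0.6128)) = 1.190.
μ = 2.046 − (-0.6128)·1.190 = 2.776.
E[T] = exp(μ + σ²/2) = exp(2.776 + 0.7085) = 32.6 m/s.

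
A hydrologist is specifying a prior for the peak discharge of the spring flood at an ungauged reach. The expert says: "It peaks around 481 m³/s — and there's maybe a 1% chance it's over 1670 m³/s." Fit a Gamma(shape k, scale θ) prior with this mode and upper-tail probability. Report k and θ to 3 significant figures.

k ≈ 3.8, θ ≈ 172

Gamma(k,θ) with k>1 has mode (k−1)θ, so θ = 481/(k−1).
Need P(X < 1670) = 0.99 with θ tied to k this way. Start at k = 2, θ = 481: P(X<1670) ≈ 0.861.
Too low — raise k to concentrate. Iterating converges to k ≈ 3.8.
Then θ = 481/(3.8−1) ≈ 172.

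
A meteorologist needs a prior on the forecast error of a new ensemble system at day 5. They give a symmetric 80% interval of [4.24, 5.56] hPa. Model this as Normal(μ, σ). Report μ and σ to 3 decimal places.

A symmetric 80% interval runs μ ± z·σ with z = 1.282.
Half-width = 0.66, so σ = 0.66/1.282 = 0.515.
μ is the interval midpoint, 4.900.

μ = 4.900, σ = 0.515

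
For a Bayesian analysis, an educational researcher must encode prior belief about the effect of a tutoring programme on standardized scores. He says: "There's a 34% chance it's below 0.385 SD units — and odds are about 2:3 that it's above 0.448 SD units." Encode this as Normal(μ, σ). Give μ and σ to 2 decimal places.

The p-quantile of Normal(μ,σ) is μ + z_p·σ, with z_{0.34} = -0.4125 and z_{0.6} = 0.2533.
Eliminate σ: μ = (z₂·x₁ − z₁·x₂)/(z₂ − z₁) = (0.2533·0.385 − (-0.4125)·0.448)/0.6658 = 0.42.
Then σ = (x₂ − x₁)/(z₂ − z₁) = (0.448 − 0.385)/0.6658 = 0.09.

μ = 0.42, σ = 0.09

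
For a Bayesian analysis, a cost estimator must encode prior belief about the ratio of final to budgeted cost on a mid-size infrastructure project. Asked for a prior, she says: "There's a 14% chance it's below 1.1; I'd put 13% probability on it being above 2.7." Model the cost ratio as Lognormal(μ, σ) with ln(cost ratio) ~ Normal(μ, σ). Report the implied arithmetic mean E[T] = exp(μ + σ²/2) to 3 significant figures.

E[T] ≈ 1.85

If T ~ Lognormal(μ,σ) then ln T ~ Normal(μ,σ), so the p-quantile of ln T is μ + z_p·σ.
ln(1.1) = 0.09531 and ln(2.7) = 0.9933; z_{0.14} = -1.08, z_{0.87} = 1.126.
σ = (0.9933 − 0.09531)/(1.126 − (-1.08)) = 0.407.
μ = 0.09531 − (-1.08)·0.407 = 0.535.
E[T] = exp(μ + σ²/2) = exp(0.535 + 0.0828) = 1.85.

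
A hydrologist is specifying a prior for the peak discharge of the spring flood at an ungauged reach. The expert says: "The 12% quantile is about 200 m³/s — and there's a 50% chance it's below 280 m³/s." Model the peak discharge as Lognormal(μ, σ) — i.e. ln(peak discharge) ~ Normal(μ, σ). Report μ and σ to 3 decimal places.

μ ≈ 5.635, σ ≈ 0.286

If T ~ Lognormal(μ,σ) then ln T ~ Normal(μ,σ), so the p-quantile of ln T is μ + z_p·σ.
ln(200) = 5.298 and ln(280) = 5.635; z_{0.12} = -1.175, z_{0.5} = 0.
σ = (5.635 − 5.298)/(0 − (-1.175)) = 0.286.
μ = 5.298 − (-1.175)·0.286 = 5.635.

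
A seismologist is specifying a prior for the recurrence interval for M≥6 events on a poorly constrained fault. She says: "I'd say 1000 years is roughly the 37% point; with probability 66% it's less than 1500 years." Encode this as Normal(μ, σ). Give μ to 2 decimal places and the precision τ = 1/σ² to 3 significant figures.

μ = 1222.92, τ = 2.22e-06

For Normal(μ,σ), the p-quantile is μ + z_p·σ. Here z_{0.37} = -0.3319, z_{0.66} = 0.4125.
So 1000 = μ − 0.3319σ and 1500 = μ + 0.4125σ.
Subtracting: σ = (1500 − 1000)/(0.4125 − (-0.3319)) = 671.76.
Then μ = 1000 − (-0.3319)·671.76 = 1222.92.
Precision τ = 1/σ² = 1/671.8² = 2.22e-06.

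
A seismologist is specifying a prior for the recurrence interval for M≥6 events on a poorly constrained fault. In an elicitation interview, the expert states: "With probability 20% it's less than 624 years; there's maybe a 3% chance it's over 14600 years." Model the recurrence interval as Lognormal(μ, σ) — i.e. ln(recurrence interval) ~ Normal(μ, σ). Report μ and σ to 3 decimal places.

If T ~ Lognormal(μ,σ) then ln T ~ Normal(μ,σ), so the p-quantile of ln T is μ + z_p·σ.
ln(624) = 6.436 and ln(14600) = 9.589; z_{0.2} = -0.8416, z_{0.97} = 1.881.
σ = (9.589 − 6.436)/(1.881 − (-0.8416)) = 1.158.
μ = 6.436 − (-0.8416)·1.158 = 7.411.

μ ≈ 7.411, σ ≈ 1.158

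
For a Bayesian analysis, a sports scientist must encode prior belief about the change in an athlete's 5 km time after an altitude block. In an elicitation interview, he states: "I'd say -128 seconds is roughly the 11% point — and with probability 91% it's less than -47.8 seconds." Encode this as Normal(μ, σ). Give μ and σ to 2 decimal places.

μ = -89.68, σ = 31.24

For Normal(μ,σ), the p-quantile is μ + z_p·σ. Here z_{0.11} = -1.227, z_{0.91} = 1.341.
So -128 = μ − 1.227σ and -47.8 = μ + 1.341σ.
Subtracting: σ = (-47.8 − -128)/(1.341 − (-1.227)) = 31.24.
Then μ = -128 − (-1.227)·31.24 = -89.68.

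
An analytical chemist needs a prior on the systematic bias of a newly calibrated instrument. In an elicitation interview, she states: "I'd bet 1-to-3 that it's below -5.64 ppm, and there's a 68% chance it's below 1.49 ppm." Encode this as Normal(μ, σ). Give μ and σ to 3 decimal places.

μ = -1.430, σ = 6.242

The p-quantile of Normal(μ,σ) is μ + z_p·σ, with z_{0.25} = -0.6745 and z_{0.68} = 0.4677.
Eliminate σ: μ = (z₂·x₁ − z₁·x₂)/(z₂ − z₁) = (0.4677·-5.64 − (-0.6745)·1.49)/1.142 = -1.430.
Then σ = (x₂ − x₁)/(z₂ − z₁) = (1.49 − -5.64)/1.142 = 6.242.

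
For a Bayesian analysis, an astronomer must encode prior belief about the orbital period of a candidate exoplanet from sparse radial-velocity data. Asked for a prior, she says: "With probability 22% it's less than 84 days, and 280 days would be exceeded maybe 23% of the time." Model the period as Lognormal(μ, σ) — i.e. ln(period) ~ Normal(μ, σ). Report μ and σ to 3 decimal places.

If T ~ Lognormal(μ,σ) then ln T ~ Normal(μ,σ), so the p-quantile of ln T is μ + z_p·σ.
ln(84) = 4.431 and ln(280) = 5.635; z_{0.22} = -0.7722, z_{0.77} = 0.7388.
σ = (5.635 − 4.431)/(0.7388 − (-0.7722)) = 0.797.
μ = 4.431 − (-0.7722)·0.797 = 5.046.

μ ≈ 5.046, σ ≈ 0.797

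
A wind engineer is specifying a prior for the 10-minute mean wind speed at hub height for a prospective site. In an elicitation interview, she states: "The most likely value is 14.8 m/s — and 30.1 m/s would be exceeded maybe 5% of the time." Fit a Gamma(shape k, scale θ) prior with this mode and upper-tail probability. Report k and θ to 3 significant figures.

Gamma(k,θ) with k>1 has mode (k−1)θ, so θ = 14.8/(k−1).
Need P(X < 30.1) = 0.95 with θ tied to k this way. Start at k = 2, θ = 14.8: P(X<30.1) ≈ 0.603.
Too low — raise k to concentrate. Iterating converges to k ≈ 6.49.
Then θ = 14.8/(6.49−1) ≈ 2.69.

k ≈ 6.49, θ ≈ 2.69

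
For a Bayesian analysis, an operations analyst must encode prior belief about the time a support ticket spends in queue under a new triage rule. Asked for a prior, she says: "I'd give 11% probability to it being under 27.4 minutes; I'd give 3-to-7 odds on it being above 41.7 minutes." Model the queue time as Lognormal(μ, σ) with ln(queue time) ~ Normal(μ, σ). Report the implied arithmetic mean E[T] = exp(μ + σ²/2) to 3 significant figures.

If T ~ Lognormal(μ,σ) then ln T ~ Normal(μ,σ), so the p-quantile of ln T is μ + z_p·σ.
ln(27.4) = 3.311 and ln(41.7) = 3.731; z_{0.11} = -1.227, z_{0.7} = 0.5244.
σ = (3.731 − 3.311)/(0.5244 − (-1.227)) = 0.240.
μ = 3.311 − (-1.227)·0.240 = 3.605.
E[T] = exp(μ + σ²/2) = exp(3.605 + 0.0288) = 37.8 minutes.

E[T] ≈ 37.8 minutes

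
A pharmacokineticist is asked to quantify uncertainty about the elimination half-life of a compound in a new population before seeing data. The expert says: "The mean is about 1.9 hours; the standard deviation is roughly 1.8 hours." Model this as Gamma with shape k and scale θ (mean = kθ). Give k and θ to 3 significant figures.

For Gamma(k, scale θ): mean = kθ, variance = kθ², so CV = 1/√k.
CV = SD/mean = 1.8/1.9 = 0.9474, hence k = 1/CV² = 1.11.
Then θ = mean/k = 1.9/1.11 = 1.71.

k ≈ 1.11, θ ≈ 1.71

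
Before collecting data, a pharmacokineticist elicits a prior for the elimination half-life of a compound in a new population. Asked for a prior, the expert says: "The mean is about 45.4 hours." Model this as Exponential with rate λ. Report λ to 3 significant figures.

λ ≈ 0.022

Exponential mean = 1/λ, so λ = 1/45.4 = 0.022.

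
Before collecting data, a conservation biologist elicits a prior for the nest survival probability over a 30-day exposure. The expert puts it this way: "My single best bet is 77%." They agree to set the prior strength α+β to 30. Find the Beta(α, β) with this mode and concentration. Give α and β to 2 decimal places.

For α,β > 1 the Beta mode is (α−1)/(α+β−2). With α+β = 30, the mode is (α−1)/28.
Set (α−1)/28 = 0.77 → α = 1 + 0.77·28 = 22.56.
β = 30 − α = 7.44.

α = 22.56, β = 7.44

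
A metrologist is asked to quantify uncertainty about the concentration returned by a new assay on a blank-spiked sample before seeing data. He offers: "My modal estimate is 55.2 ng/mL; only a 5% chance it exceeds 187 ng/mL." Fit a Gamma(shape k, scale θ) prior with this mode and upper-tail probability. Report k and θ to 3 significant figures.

k ≈ 2.74, θ ≈ 31.6

Gamma(k,θ) with k>1 has mode (k−1)θ, so θ = 55.2/(k−1).
Need P(X < 187) = 0.95 with θ tied to k this way. Start at k = 2, θ = 55.2: P(X<187) ≈ 0.852.
Too low — raise k to concentrate. Iterating converges to k ≈ 2.74.
Then θ = 55.2/(2.74−1) ≈ 31.6.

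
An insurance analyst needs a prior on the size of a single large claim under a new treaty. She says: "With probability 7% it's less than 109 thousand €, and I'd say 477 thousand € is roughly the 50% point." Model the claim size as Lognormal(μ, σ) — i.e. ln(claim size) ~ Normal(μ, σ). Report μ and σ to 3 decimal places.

If T ~ Lognormal(μ,σ) then ln T ~ Normal(μ,σ), so the p-quantile of ln T is μ + z_p·σ.
ln(109) = 4.691 and ln(477) = 6.168; z_{0.07} = -1.476, z_{0.5} = 0.
σ = (6.168 − 4.691)/(0 − (-1.476)) = 1.000.
μ = 4.691 − (-1.476)·1.000 = 6.168.

μ ≈ 6.168, σ ≈ 1.000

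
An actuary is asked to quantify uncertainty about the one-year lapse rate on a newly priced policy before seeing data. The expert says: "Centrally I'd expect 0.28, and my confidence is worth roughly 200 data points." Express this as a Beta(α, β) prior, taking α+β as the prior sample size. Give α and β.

α = 56, β = 144

Under the effective-sample-size interpretation, Beta(α, β) has prior mean α/(α+β) and prior sample size α+β.
So α+β = 200 and α/(α+β) = 0.28, giving α = 0.28·200 = 56 and β = 200 − 56 = 144.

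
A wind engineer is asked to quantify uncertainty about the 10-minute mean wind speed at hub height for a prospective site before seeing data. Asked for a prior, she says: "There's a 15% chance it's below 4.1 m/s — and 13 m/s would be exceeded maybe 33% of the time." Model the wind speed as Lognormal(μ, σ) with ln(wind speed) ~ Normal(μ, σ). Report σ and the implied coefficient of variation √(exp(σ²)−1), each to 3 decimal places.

If T ~ Lognormal(μ,σ) then ln T ~ Normal(μ,σ), so the p-quantile of ln T is μ + z_p·σ.
ln(4.1) = 1.411 and ln(13) = 2.565; z_{0.15} = -1.036, z_{0.67} = 0.4399.
σ = (2.565 − 1.411)/(0.4399 − (-1.036)) = 0.782.
μ = 1.411 − (-1.036)·0.782 = 2.221.
CV = √(exp(σ²)−1) = √(exp(0.6110)−1) = 0.918.

σ ≈ 0.782, CV ≈ 0.918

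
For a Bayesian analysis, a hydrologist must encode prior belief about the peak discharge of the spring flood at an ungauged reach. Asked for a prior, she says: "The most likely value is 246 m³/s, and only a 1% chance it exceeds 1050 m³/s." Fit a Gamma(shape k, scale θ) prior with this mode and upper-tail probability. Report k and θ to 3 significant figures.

k ≈ 2.95, θ ≈ 126

Gamma(k,θ) with k>1 has mode (k−1)θ, so θ = 246/(k−1).
Need P(X < 1050) = 0.99 with θ tied to k this way. Start at k = 2, θ = 246: P(X<1050) ≈ 0.926.
Too low — raise k to concentrate. Iterating converges to k ≈ 2.95.
Then θ = 246/(2.95−1) ≈ 126.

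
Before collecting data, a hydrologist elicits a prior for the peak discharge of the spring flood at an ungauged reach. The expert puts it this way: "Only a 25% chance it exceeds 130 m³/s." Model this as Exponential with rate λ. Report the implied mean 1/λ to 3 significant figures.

mean ≈ 93.8 m³/s

P(T > 130.0) = e^(−λ·130.0) = 0.25, so λ = −ln(0.25)/130.0 = 0.0107.
Mean = 1/λ = 93.8 m³/s.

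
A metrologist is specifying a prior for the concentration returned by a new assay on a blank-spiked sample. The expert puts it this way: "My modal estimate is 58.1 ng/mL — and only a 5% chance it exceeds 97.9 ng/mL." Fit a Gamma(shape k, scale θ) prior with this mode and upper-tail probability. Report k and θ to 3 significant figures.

Gamma(k,θ) with k>1 has mode (k−1)θ, so θ = 58.1/(k−1).
Need P(X < 97.9) = 0.95 with θ tied to k this way. Start at k = 2, θ = 58.1: P(X<97.9) ≈ 0.502.
Too low — raise k to concentrate. Iterating converges to k ≈ 11.3.
Then θ = 58.1/(11.3−1) ≈ 5.66.

k ≈ 11.3, θ ≈ 5.66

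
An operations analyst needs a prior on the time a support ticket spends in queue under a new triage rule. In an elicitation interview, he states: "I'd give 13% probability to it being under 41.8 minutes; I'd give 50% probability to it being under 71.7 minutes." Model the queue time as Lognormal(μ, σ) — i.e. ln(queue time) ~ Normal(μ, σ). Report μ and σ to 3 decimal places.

μ ≈ 4.272, σ ≈ 0.479

If T ~ Lognormal(μ,σ) then ln T ~ Normal(μ,σ), so the p-quantile of ln T is μ + z_p·σ.
ln(41.8) = 3.733 and ln(71.7) = 4.272; z_{0.13} = -1.126, z_{0.5} = 0.
σ = (4.272 − 3.733)/(0 − (-1.126)) = 0.479.
μ = 3.733 − (-1.126)·0.479 = 4.272.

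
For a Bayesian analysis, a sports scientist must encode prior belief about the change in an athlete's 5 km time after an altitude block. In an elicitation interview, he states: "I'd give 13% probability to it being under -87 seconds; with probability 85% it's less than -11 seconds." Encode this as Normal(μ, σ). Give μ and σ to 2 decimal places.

μ = -47.42, σ = 35.14

The p-quantile of Normal(μ,σ) is μ + z_p·σ, with z_{0.13} = -1.126 and z_{0.85} = 1.036.
Eliminate σ: μ = (z₂·x₁ − z₁·x₂)/(z₂ − z₁) = (1.036·-87 − (-1.126)·-11)/2.163 = -47.42.
Then σ = (x₂ − x₁)/(z₂ − z₁) = (-11 − -87)/2.163 = 35.14.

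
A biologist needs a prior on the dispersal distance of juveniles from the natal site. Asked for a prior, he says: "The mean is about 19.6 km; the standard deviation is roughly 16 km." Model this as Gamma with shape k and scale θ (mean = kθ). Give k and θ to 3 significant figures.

For Gamma(k, scale θ): mean = kθ, variance = kθ², so CV = 1/√k.
CV = SD/mean = 16/19.6 = 0.8163, hence k = 1/CV² = 1.5.
Then θ = mean/k = 19.6/1.5 = 13.1.

k ≈ 1.5, θ ≈ 13.1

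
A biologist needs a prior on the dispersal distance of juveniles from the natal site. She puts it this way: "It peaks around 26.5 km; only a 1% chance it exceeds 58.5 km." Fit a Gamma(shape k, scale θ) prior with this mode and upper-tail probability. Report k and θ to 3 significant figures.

k ≈ 8.68, θ ≈ 3.45

Gamma(k,θ) with k>1 has mode (k−1)θ, so θ = 26.5/(k−1).
Need P(X < 58.5) = 0.99 with θ tied to k this way. Start at k = 2, θ = 26.5: P(X<58.5) ≈ 0.647.
Too low — raise k to concentrate. Iterating converges to k ≈ 8.68.
Then θ = 26.5/(8.68−1) ≈ 3.45.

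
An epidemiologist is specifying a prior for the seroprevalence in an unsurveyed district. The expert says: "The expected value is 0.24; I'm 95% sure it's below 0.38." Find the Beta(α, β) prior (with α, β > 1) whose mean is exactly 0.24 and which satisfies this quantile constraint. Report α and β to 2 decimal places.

With mean 0.24 fixed, write α = 0.24s, β = 0.76s where s = α+β.
Need P(θ < 0.38) = 0.95 under Beta(0.24s, 0.76s). Normal approximation: (q−m)/√(m(1−m)/s) ≈ z_{0.95} = 1.64, so s ≈ 0.24·0.76·(1.64)²/(0.38−0.24)² = 25.2.
At s = 25.2: P(θ<0.38) ≈ 0.941. Adjusting to match 0.95 gives s ≈ 28.24.
So α = 0.24·28.24 ≈ 6.78, β = 0.76·28.24 ≈ 21.46.

α ≈ 6.78, β ≈ 21.46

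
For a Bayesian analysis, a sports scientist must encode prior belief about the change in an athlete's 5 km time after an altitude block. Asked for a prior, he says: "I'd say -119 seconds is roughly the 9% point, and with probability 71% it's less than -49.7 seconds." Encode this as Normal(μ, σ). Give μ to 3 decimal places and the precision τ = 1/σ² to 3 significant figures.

μ = -69.946, τ = 0.000747

For Normal(μ,σ), the p-quantile is μ + z_p·σ. Here z_{0.09} = -1.341, z_{0.71} = 0.5534.
So -119 = μ − 1.341σ and -49.7 = μ + 0.5534σ.
Subtracting: σ = (-49.7 − -119)/(0.5534 − (-1.341)) = 36.587.
Then μ = -119 − (-1.341)·36.587 = -69.946.
Precision τ = 1/σ² = 1/36.59² = 0.000747.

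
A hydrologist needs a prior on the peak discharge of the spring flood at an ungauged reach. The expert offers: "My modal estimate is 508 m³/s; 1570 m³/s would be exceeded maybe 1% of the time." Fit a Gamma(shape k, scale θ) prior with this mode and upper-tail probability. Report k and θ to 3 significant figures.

k ≈ 4.51, θ ≈ 145

Gamma(k,θ) with k>1 has mode (k−1)θ, so θ = 508/(k−1).
Need P(X < 1570) = 0.99 with θ tied to k this way. Start at k = 2, θ = 508: P(X<1570) ≈ 0.814.
Too low — raise k to concentrate. Iterating converges to k ≈ 4.51.
Then θ = 508/(4.51−1) ≈ 145.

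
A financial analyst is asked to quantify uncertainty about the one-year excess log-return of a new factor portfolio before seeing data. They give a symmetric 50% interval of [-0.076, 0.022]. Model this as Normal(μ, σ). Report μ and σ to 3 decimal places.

A symmetric 50% interval runs μ ± z·σ with z = 0.6745.
Half-width = 0.049, so σ = 0.049/0.6745 = 0.073.
μ is the interval midpoint, -0.027.

μ = -0.027, σ = 0.073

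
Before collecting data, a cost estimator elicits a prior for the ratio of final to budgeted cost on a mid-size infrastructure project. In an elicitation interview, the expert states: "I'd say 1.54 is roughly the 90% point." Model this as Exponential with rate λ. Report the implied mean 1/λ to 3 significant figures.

mean ≈ 0.669

P(T < 1.54) = 1 − e^(−λ·1.54) = 0.9, so λ = −ln(1−0.9)/1.54 = −ln(0.1)/1.54 = 1.5.
Mean = 1/λ = 0.669.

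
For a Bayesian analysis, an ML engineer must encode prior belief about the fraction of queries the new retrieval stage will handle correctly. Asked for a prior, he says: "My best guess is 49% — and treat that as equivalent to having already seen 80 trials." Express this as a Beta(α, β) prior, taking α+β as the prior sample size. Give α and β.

α = 39.2, β = 40.8

Under the effective-sample-size interpretation, Beta(α, β) has prior mean α/(α+β) and prior sample size α+β.
So α+β = 80 and α/(α+β) = 0.49, giving α = 0.49·80 = 39.2 and β = 80 − 39.2 = 40.8.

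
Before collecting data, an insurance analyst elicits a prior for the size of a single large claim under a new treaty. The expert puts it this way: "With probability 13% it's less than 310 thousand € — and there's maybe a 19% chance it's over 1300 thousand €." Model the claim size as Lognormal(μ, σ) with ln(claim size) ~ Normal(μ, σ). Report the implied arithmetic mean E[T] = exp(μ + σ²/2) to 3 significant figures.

If T ~ Lognormal(μ,σ) then ln T ~ Normal(μ,σ), so the p-quantile of ln T is μ + z_p·σ.
ln(310) = 5.737 and ln(1300) = 7.17; z_{0.13} = -1.126, z_{0.81} = 0.8779.
σ = (7.17 − 5.737)/(0.8779 − (-1.126)) = 0.715.
μ = 5.737 − (-1.126)·0.715 = 6.542.
E[T] = exp(μ + σ²/2) = exp(6.542 + 0.2558) = 896 thousand €.

E[T] ≈ 896 thousand €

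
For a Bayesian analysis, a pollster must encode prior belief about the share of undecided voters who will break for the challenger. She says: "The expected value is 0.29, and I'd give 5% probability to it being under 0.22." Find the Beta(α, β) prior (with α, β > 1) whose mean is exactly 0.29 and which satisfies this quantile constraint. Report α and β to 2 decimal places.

With mean 0.29 fixed, write α = 0.29s, β = 0.71s where s = α+β.
Need P(θ < 0.22) = 0.05 under Beta(0.29s, 0.71s). Normal approximation: (q−m)/√(m(1−m)/s) ≈ z_{0.05} = -1.64, so s ≈ 0.29·0.71·(-1.64)²/(0.22−0.29)² = 113.7.
At s = 113.7: P(θ<0.22) ≈ 0.044. Adjusting to match 0.05 gives s ≈ 105.59.
So α = 0.29·105.59 ≈ 30.62, β = 0.71·105.59 ≈ 74.97.

α ≈ 30.62, β ≈ 74.97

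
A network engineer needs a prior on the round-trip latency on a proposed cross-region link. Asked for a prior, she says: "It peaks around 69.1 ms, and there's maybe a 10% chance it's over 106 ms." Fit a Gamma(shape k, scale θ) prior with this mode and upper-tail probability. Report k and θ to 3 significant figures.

k ≈ 11.2, θ ≈ 6.78

Gamma(k,θ) with k>1 has mode (k−1)θ, so θ = 69.1/(k−1).
Need P(X < 106) = 0.9 with θ tied to k this way. Start at k = 2, θ = 69.1: P(X<106) ≈ 0.453.
Too low — raise k to concentrate. Iterating converges to k ≈ 11.2.
Then θ = 69.1/(11.2−1) ≈ 6.78.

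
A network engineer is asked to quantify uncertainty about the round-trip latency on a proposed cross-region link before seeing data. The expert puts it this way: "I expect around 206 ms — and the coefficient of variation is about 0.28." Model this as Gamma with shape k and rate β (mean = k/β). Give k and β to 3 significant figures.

For Gamma(k, rate β): mean = k/β, variance = k/β², so CV = 1/√k.
CV = 0.28, hence k = 1/CV² = 12.8.
Then β = k/mean = 12.8/206 = 0.0619.

k ≈ 12.8, β ≈ 0.0619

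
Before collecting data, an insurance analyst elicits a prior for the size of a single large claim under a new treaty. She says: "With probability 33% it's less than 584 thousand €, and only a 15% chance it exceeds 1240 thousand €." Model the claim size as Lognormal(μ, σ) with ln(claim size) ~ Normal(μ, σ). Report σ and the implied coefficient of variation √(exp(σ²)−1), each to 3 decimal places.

σ ≈ 0.510, CV ≈ 0.545

If T ~ Lognormal(μ,σ) then ln T ~ Normal(μ,σ), so the p-quantile of ln T is μ + z_p·σ.
ln(584) = 6.37 and ln(1240) = 7.123; z_{0.33} = -0.4399, z_{0.85} = 1.036.
σ = (7.123 − 6.37)/(1.036 − (-0.4399)) = 0.510.
μ = 6.37 − (-0.4399)·0.510 = 6.594.
CV = √(exp(σ²)−1) = √(exp(0.2601)−1) = 0.545.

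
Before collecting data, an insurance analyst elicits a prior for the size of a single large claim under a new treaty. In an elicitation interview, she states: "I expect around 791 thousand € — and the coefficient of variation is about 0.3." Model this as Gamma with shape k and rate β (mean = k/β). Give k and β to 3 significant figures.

k ≈ 11.1, β ≈ 0.014

For Gamma(k, rate β): mean = k/β, variance = k/β², so CV = 1/√k.
CV = 0.3, hence k = 1/CV² = 11.1.
Then β = k/mean = 11.1/791 = 0.014.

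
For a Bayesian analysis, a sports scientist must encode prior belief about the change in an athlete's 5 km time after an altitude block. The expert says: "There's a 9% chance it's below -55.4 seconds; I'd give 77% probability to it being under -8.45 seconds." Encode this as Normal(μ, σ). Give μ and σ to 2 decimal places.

The p-quantile of Normal(μ,σ) is μ + z_p·σ, with z_{0.09} = -1.341 and z_{0.77} = 0.7388.
Eliminate σ: μ = (z₂·x₁ − z₁·x₂)/(z₂ − z₁) = (0.7388·-55.4 − (-1.341)·-8.45)/2.08 = -25.13.
Then σ = (x₂ − x₁)/(z₂ − z₁) = (-8.45 − -55.4)/2.08 = 22.58.

μ = -25.13, σ = 22.58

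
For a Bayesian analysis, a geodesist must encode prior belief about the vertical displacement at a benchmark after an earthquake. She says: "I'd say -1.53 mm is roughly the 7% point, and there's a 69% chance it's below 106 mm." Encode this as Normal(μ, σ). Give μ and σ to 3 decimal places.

For Normal(μ,σ), the p-quantile is μ + z_p·σ. Here z_{0.07} = -1.476, z_{0.69} = 0.4959.
So -1.53 = μ − 1.476σ and 106 = μ + 0.4959σ.
Subtracting: σ = (106 − -1.53)/(0.4959 − (-1.476)) = 54.538.
Then μ = -1.53 − (-1.476)·54.538 = 78.957.

μ = 78.957, σ = 54.538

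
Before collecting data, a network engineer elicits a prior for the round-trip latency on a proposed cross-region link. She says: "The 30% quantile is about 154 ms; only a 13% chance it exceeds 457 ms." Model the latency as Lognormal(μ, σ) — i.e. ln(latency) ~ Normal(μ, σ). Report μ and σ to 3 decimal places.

μ ≈ 5.382, σ ≈ 0.659

If T ~ Lognormal(μ,σ) then ln T ~ Normal(μ,σ), so the p-quantile of ln T is μ + z_p·σ.
ln(154) = 5.037 and ln(457) = 6.125; z_{0.3} = -0.5244, z_{0.87} = 1.126.
σ = (6.125 − 5.037)/(1.126 − (-0.5244)) = 0.659.
μ = 5.037 − (-0.5244)·0.659 = 5.382.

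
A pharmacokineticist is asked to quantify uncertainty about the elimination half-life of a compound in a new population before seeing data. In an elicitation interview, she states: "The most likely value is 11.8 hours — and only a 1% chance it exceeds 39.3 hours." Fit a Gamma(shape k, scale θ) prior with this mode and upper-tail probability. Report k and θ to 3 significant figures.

k ≈ 4.03, θ ≈ 3.89

Gamma(k,θ) with k>1 has mode (k−1)θ, so θ = 11.8/(k−1).
Need P(X < 39.3) = 0.99 with θ tied to k this way. Start at k = 2, θ = 11.8: P(X<39.3) ≈ 0.845.
Too low — raise k to concentrate. Iterating converges to k ≈ 4.03.
Then θ = 11.8/(4.03−1) ≈ 3.89.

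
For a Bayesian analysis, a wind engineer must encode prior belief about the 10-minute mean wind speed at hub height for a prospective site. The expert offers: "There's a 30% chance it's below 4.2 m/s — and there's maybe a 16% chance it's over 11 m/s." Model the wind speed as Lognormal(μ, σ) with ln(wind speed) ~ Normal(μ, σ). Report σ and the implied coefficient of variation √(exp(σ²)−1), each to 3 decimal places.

If T ~ Lognormal(μ,σ) then ln T ~ Normal(μ,σ), so the p-quantile of ln T is μ + z_p·σ.
ln(4.2) = 1.435 and ln(11) = 2.398; z_{0.3} = -0.5244, z_{0.84} = 0.9945.
σ = (2.398 − 1.435)/(0.9945 − (-0.5244)) = 0.634.
μ = 1.435 − (-0.5244)·0.634 = 1.768.
CV = √(exp(σ²)−1) = √(exp(0.4018)−1) = 0.703.

σ ≈ 0.634, CV ≈ 0.703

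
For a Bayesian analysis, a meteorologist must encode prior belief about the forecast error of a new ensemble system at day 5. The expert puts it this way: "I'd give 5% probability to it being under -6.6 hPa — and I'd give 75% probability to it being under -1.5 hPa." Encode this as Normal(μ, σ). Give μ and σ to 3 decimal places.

μ = -2.983, σ = 2.199

For Normal(μ,σ), the p-quantile is μ + z_p·σ. Here z_{0.05} = -1.645, z_{0.75} = 0.6745.
So -6.6 = μ − 1.645σ and -1.5 = μ + 0.6745σ.
Subtracting: σ = (-1.5 − -6.6)/(0.6745 − (-1.645)) = 2.199.
Then μ = -6.6 − (-1.645)·2.199 = -2.983.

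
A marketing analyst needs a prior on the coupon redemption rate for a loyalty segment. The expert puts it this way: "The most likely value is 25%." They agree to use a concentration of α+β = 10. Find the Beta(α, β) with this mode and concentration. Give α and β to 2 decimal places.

α = 3.00, β = 7.00

For α,β > 1 the Beta mode is (α−1)/(α+β−2). With α+β = 10, the mode is (α−1)/8.
Set (α−1)/8 = 0.25 → α = 1 + 0.25·8 = 3.00.
β = 10 − α = 7.00.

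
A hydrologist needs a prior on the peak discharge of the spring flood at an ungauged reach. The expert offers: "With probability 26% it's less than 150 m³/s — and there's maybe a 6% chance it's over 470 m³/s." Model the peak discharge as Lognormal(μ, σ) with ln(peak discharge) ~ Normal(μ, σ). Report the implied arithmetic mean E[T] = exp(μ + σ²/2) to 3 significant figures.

E[T] ≈ 240 m³/s

If T ~ Lognormal(μ,σ) then ln T ~ Normal(μ,σ), so the p-quantile of ln T is μ + z_p·σ.
ln(150) = 5.011 and ln(470) = 6.153; z_{0.26} = -0.6433, z_{0.94} = 1.555.
σ = (6.153 − 5.011)/(1.555 − (-0.6433)) = 0.520.
μ = 5.011 − (-0.6433)·0.520 = 5.345.
E[T] = exp(μ + σ²/2) = exp(5.345 + 0.1350) = 240 m³/s.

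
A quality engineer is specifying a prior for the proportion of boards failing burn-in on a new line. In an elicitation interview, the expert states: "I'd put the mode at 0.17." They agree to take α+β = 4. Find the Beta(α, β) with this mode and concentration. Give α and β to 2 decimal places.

For α,β > 1 the Beta mode is (α−1)/(α+β−2). With α+β = 4, the mode is (α−1)/2.
Set (α−1)/2 = 0.17 → α = 1 + 0.17·2 = 1.34.
β = 4 − α = 2.66.

α = 1.34, β = 2.66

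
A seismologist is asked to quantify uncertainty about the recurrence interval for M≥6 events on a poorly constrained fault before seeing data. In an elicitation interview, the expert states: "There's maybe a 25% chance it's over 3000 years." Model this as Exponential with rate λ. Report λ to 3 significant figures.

λ ≈ 0.000462

P(T > 3000.0) = e^(−λ·3000.0) = 0.25, so λ = −ln(0.25)/3000.0 = 0.000462.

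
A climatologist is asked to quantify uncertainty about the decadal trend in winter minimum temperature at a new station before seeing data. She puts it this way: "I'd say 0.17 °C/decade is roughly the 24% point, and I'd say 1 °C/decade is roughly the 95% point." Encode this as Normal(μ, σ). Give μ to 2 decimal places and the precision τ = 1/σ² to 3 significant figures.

μ = 0.42, τ = 8.02

The p-quantile of Normal(μ,σ) is μ + z_p·σ, with z_{0.24} = -0.7063 and z_{0.95} = 1.645.
Eliminate σ: μ = (z₂·x₁ − z₁·x₂)/(z₂ − z₁) = (1.645·0.17 − (-0.7063)·1)/2.351 = 0.42.
Then σ = (x₂ − x₁)/(z₂ − z₁) = (1 − 0.17)/2.351 = 0.35.
Precision τ = 1/σ² = 1/0.353² = 8.02.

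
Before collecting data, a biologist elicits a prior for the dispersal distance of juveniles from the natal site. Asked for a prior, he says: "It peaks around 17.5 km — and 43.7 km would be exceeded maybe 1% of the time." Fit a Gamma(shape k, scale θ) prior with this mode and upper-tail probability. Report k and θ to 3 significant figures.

Gamma(k,θ) with k>1 has mode (k−1)θ, so θ = 17.5/(k−1).
Need P(X < 43.7) = 0.99 with θ tied to k this way. Start at k = 2, θ = 17.5: P(X<43.7) ≈ 0.712.
Too low — raise k to concentrate. Iterating converges to k ≈ 6.61.
Then θ = 17.5/(6.61−1) ≈ 3.12.

k ≈ 6.61, θ ≈ 3.12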